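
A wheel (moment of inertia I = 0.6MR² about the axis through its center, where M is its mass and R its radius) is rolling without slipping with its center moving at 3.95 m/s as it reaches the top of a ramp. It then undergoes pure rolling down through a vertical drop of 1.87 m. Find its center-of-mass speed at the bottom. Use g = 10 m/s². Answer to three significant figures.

v ≈ 6.24 m/s

For this body I = 0.6MR², i.e. k = I/(MR²) = 0.6.
Rolling without slipping gives ω = v/R, so the total kinetic energy is ½Mv² + ½Iω² = ½(1+k)Mv² = (4/5)Mv².
Energy conservation: (4/5)Mv₀² + Mgh = (4/5)Mv², so v² = v₀² + 2gh/(1+k).
v = √(3.95² + 2×10×1.87/1.6) = √38.98 ≈ 6.24 m/s.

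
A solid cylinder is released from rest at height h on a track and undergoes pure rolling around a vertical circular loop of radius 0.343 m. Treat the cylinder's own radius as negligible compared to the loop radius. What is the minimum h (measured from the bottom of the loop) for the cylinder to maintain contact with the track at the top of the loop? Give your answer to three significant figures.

h_min ≈ 0.943 m

For this body I = (1/2)MR², i.e. k = I/(MR²) = 0.5.
At the top, contact is just lost when gravity alone supplies the centripetal force: Mg = Mv_top²/r, i.e. v_top² = gr.
With ω = v/R, the kinetic energy at speed v is ½(1+k)Mv² = (3/4)Mv².
Energy conservation from release (height h) to the top (height 2r): Mgh = Mg(2r) + (3/4)M·gr.
Thus h_min = 2r + (1+k)r/2 = r(2 + 1.5/2) = 0.343 × 2.75 ≈ 0.943 m.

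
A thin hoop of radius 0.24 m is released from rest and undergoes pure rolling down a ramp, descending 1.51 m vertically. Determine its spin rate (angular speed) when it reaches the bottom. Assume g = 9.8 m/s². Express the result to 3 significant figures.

Here I = MR², so the shape factor k = I/(MR²) = 1.
Since it rolls without slipping, ω = v/R and KE = ½Mv² + ½Iω² = ½(1+k)Mv² = Mv².
Energy conservation Mgh = ½(1+k)Mv² gives v = √(2gh/(1+k)) = √(2 × 9.8 × 1.51 / 2) = 3.847 m/s.
Then ω = v/R = 3.847 / 0.24 ≈ 16.0 rad/s.

ω ≈ 16.0 rad/s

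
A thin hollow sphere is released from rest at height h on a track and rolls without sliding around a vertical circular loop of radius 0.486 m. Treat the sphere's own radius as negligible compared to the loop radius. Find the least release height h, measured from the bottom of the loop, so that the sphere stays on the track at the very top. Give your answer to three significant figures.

h_min ≈ 1.38 m

With I = (2/3)MR², the ratio k = I/(MR²) is 2/3.
At the top, contact is just lost when gravity alone supplies the centripetal force: Mg = Mv_top²/r, i.e. v_top² = gr.
With ω = v/R, the kinetic energy at speed v is ½(1+k)Mv² = (5/6)Mv².
Energy conservation from release (height h) to the top (height 2r): Mgh = Mg(2r) + (5/6)M·gr.
Thus h_min = 2r + (1+k)r/2 = r(2 + 1.667/2) = 0.486 × 2.833 ≈ 1.38 m.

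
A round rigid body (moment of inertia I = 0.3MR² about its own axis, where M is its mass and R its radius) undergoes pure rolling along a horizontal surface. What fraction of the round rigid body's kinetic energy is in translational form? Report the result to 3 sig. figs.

For this body I = 0.3MR², i.e. k = I/(MR²) = 0.3.
Since ω = v/R, the translational part is ½Mv² and the rotational part is ½I(v/R)² = ½kMv²; the total is ½(1+k)Mv².
The translational fraction is therefore 1/(1+k) = 1/1.3 ≈ 0.769.

fraction ≈ 0.769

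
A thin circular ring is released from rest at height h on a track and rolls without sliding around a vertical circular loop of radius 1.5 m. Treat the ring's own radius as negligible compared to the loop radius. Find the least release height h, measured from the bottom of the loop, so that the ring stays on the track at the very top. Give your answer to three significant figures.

The moment of inertia is MR², giving k ≡ I/(MR²) = 1.
At the top, contact is just lost when gravity alone supplies the centripetal force: Mg = Mv_top²/r, i.e. v_top² = gr.
With ω = v/R, the kinetic energy at speed v is ½(1+k)Mv² = Mv².
Energy conservation from release (height h) to the top (height 2r): Mgh = Mg(2r) + M·gr.
Thus h_min = 2r + (1+k)r/2 = r(2 + 2/2) = 1.5 × 3 ≈ 4.50 m.

h_min ≈ 4.50 m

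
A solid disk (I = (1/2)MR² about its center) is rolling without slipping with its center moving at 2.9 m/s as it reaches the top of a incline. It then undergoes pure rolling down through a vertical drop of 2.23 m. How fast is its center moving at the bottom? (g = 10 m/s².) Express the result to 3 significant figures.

For this body I = (1/2)MR², i.e. k = I/(MR²) = 0.5.
Since it rolls without slipping, ω = v/R and KE = ½Mv² + ½Iω² = ½(1+k)Mv² = (3/4)Mv².
Energy conservation: (3/4)Mv₀² + Mgh = (3/4)Mv², so v² = v₀² + 2gh/(1+k).
v = √(2.9² + 2×10×2.23/1.5) = √38.14 ≈ 6.18 m/s.

v ≈ 6.18 m/s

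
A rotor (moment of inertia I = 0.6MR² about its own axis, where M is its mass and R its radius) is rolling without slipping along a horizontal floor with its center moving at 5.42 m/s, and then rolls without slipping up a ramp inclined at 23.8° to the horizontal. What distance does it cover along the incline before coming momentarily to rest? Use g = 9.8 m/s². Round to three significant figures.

d ≈ 5.94 m

Here I = 0.6MR², so the shape factor k = I/(MR²) = 0.6.
Since it rolls without slipping, ω = v/R and KE = ½Mv² + ½Iω² = ½(1+k)Mv² = (4/5)Mv².
Setting this equal to Mgh gives the vertical rise h = (1+k)v₀²/(2g) = 1.6×5.42²/(2×9.8) = 2.398 m.
Along the incline, d = h/sinθ = 2.398/sin23.8° ≈ 5.94 m.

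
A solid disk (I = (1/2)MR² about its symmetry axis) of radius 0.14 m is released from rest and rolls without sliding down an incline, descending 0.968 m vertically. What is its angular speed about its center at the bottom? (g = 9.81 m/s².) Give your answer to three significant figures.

ω ≈ 25.4 rad/s

For this body I = (1/2)MR², i.e. k = I/(MR²) = 0.5.
Pure rolling means v = ωR; then KE = ½Mv² + ½I(v/R)² = ½(1+k)Mv² = (3/4)Mv².
Energy conservation Mgh = ½(1+k)Mv² gives v = √(2gh/(1+k)) = √(2 × 9.81 × 0.968 / 1.5) = 3.558 m/s.
Then ω = v/R = 3.558 / 0.14 ≈ 25.4 rad/s.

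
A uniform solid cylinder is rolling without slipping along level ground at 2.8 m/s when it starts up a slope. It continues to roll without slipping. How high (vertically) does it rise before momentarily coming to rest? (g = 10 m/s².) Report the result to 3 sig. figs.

h ≈ 0.588 m

Here I = (1/2)MR², so the shape factor k = I/(MR²) = 0.5.
Rolling without slipping gives ω = v/R, so the total kinetic energy is ½Mv² + ½Iω² = ½(1+k)Mv² = (3/4)Mv².
All of this converts to potential energy at the highest point: (3/4)Mv₀² = Mgh.
Thus h = (1+k)v₀²/(2g) = 1.5 × 2.8² / (2 × 10) ≈ 0.588 m.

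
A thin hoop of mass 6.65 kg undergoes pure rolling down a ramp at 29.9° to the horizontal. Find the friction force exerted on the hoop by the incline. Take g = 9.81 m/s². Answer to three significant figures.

Here I = MR², so the shape factor k = I/(MR²) = 1.
Newton's second law down the slope: Mg sinθ − f = Ma. The torque equation fR = Iα (with α = a/R) gives f = kMa.
Combining, a = g sinθ/(1+k) and f = kMa = kMg sinθ/(1+k).
f = 1 × 6.65 × 9.81 × sin29.9° / 2 ≈ 16.3 N.

f ≈ 16.3 N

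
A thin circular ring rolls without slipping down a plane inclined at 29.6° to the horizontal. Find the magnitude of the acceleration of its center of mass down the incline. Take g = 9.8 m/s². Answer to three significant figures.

a ≈ 2.42 m/s²

For this body I = MR², i.e. k = I/(MR²) = 1.
Translational: Mg sinθ − f = Ma. Rotational about the CM: fR = Iα = kMRa, so f = kMa.
Eliminating f: Mg sinθ = (1+k)Ma, so a = g sinθ/(1+k) = 9.8 × sin29.6° / 2 ≈ 2.42 m/s².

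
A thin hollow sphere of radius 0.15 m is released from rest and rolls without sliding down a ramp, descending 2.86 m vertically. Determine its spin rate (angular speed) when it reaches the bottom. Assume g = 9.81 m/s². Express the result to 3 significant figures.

The moment of inertia is (2/3)MR², giving k ≡ I/(MR²) = 2/3.
Rolling without slipping gives ω = v/R, so the total kinetic energy is ½Mv² + ½Iω² = ½(1+k)Mv² = (5/6)Mv².
Energy conservation Mgh = ½(1+k)Mv² gives v = √(2gh/(1+k)) = √(2 × 9.81 × 2.86 / 1.667) = 5.802 m/s.
Then ω = v/R = 5.802 / 0.15 ≈ 38.7 rad/s.

ω ≈ 38.7 rad/s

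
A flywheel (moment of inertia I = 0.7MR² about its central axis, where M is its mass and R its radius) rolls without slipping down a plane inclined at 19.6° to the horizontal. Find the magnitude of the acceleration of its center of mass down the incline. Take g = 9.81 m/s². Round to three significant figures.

For this body I = 0.7MR², i.e. k = I/(MR²) = 0.7.
Translational: Mg sinθ − f = Ma. Rotational about the CM: fR = Iα = kMRa, so f = kMa.
Eliminating f: Mg sinθ = (1+k)Ma, so a = g sinθ/(1+k) = 9.81 × sin19.6° / 1.7 ≈ 1.94 m/s².

a ≈ 1.94 m/s²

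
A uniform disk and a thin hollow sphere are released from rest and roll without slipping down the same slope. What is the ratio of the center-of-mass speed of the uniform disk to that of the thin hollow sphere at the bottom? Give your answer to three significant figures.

v_ratio ≈ 1.05

Each satisfies Mgh = ½(1+k)Mv² with k = I/(MR²), so v ∝ 1/√(1+k).
For the uniform disk k = 0.5; for the thin hollow sphere k = 2/3.
v₁/v₂ = √((1+k₂)/(1+k₁)) = √(1.667/1.5) ≈ 1.05.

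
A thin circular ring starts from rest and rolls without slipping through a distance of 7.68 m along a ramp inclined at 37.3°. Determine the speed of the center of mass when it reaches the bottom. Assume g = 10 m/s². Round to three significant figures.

The moment of inertia is MR², giving k ≡ I/(MR²) = 1.
Pure rolling means v = ωR; then KE = ½Mv² + ½I(v/R)² = ½(1+k)Mv² = Mv².
The vertical drop is h = L sinθ = 7.68 × sin37.3° = 4.654 m.
Setting Mgh = Mv² gives v = √(2gh/(1+k)) = √(2·10·4.654/2) ≈ 6.82 m/s.

v ≈ 6.82 m/s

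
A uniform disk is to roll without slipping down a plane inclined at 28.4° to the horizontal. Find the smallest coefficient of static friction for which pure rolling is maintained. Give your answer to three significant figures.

μ_min ≈ 0.180

The moment of inertia is (1/2)MR², giving k ≡ I/(MR²) = 0.5.
Newton's second law down the slope: Mg sinθ − f = Ma. The torque equation fR = Iα (with α = a/R) gives f = kMa.
These give a = g sinθ/(1+k) and the required friction f = kMg sinθ/(1+k).
With N = Mg cosθ, the no-slip condition f ≤ μN gives μ_min = f/N = k tanθ/(1+k).
μ_min = 0.5 × tan28.4° / 1.5 ≈ 0.180.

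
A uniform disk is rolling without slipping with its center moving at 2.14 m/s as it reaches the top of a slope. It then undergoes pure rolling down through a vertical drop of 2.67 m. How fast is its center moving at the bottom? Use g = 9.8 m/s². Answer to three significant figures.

With I = (1/2)MR², the ratio k = I/(MR²) is 0.5.
The rolling condition ω = v/R makes the rotational term ½I(v/R)² = ½kMv², so KE_total = ½(1+k)Mv² = (3/4)Mv².
Conserving energy between top and bottom: (3/4)Mv² = (3/4)Mv₀² + Mgh, hence v² = v₀² + 2gh/(1+k).
v = √(2.14² + 2×9.8×2.67/1.5) = √39.47 ≈ 6.28 m/s.

v ≈ 6.28 m/s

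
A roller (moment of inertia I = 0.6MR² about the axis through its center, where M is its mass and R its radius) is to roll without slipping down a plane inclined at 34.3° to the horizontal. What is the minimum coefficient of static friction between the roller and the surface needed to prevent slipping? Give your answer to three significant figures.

Here I = 0.6MR², so the shape factor k = I/(MR²) = 0.6.
Along the incline Mg sinθ − f = Ma, and torque about the center fR = Iα = kMR²(a/R) gives f = kMa.
These give a = g sinθ/(1+k) and the required friction f = kMg sinθ/(1+k).
With N = Mg cosθ, the no-slip condition f ≤ μN gives μ_min = f/N = k tanθ/(1+k).
μ_min = 0.6 × tan34.3° / 1.6 ≈ 0.256.

μ_min ≈ 0.256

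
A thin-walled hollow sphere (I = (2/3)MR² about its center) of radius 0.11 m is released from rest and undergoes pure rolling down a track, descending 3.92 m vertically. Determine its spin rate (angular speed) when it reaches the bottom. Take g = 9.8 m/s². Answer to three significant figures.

ω ≈ 61.7 rad/s

Here I = (2/3)MR², so the shape factor k = I/(MR²) = 2/3.
The rolling condition ω = v/R makes the rotational term ½I(v/R)² = ½kMv², so KE_total = ½(1+k)Mv² = (5/6)Mv².
Energy conservation Mgh = ½(1+k)Mv² gives v = √(2gh/(1+k)) = √(2 × 9.8 × 3.92 / 1.667) = 6.79 m/s.
The angular speed follows from ω = v/R = 6.79/0.11 ≈ 61.7 rad/s.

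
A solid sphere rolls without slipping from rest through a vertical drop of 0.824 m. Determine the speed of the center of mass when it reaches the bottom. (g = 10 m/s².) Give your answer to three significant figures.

The moment of inertia is (2/5)MR², giving k ≡ I/(MR²) = 0.4.
The rolling condition ω = v/R makes the rotational term ½I(v/R)² = ½kMv², so KE_total = ½(1+k)Mv² = (7/10)Mv².
Setting Mgh = (7/10)Mv² gives v = √(2gh/(1+k)) = √(2·10·0.824/1.4) ≈ 3.43 m/s.

v ≈ 3.43 m/s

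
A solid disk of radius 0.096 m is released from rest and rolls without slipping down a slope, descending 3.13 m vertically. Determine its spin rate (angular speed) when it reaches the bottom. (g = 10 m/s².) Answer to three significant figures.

Here I = (1/2)MR², so the shape factor k = I/(MR²) = 0.5.
Pure rolling means v = ωR; then KE = ½Mv² + ½I(v/R)² = ½(1+k)Mv² = (3/4)Mv².
Energy conservation Mgh = ½(1+k)Mv² gives v = √(2gh/(1+k)) = √(2 × 10 × 3.13 / 1.5) = 6.46 m/s.
Then ω = v/R = 6.46 / 0.096 ≈ 67.3 rad/s.

ω ≈ 67.3 rad/s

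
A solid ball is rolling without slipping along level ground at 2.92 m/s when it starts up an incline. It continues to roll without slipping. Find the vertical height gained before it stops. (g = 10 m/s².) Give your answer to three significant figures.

h ≈ 0.597 m

Here I = (2/5)MR², so the shape factor k = I/(MR²) = 0.4.
Rolling without slipping gives ω = v/R, so the total kinetic energy is ½Mv² + ½Iω² = ½(1+k)Mv² = (7/10)Mv².
At the top the kinetic energy is zero, so (7/10)Mv₀² = Mgh.
Thus h = (1+k)v₀²/(2g) = 1.4 × 2.92² / (2 × 10) ≈ 0.597 m.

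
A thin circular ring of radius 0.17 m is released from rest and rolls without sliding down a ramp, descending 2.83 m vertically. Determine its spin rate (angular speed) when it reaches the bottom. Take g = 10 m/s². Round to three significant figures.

The moment of inertia is MR², giving k ≡ I/(MR²) = 1.
Since it rolls without slipping, ω = v/R and KE = ½Mv² + ½Iω² = ½(1+k)Mv² = Mv².
Energy conservation Mgh = ½(1+k)Mv² gives v = √(2gh/(1+k)) = √(2 × 10 × 2.83 / 2) = 5.32 m/s.
The angular speed follows from ω = v/R = 5.32/0.17 ≈ 31.3 rad/s.

ω ≈ 31.3 rad/s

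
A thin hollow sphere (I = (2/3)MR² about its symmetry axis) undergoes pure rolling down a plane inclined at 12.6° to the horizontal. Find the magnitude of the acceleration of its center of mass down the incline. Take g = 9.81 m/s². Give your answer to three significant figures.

Here I = (2/3)MR², so the shape factor k = I/(MR²) = 2/3.
Along the incline Mg sinθ − f = Ma, and torque about the center fR = Iα = kMR²(a/R) gives f = kMa.
Eliminating f: Mg sinθ = (1+k)Ma, so a = g sinθ/(1+k) = 9.81 × sin12.6° / 1.667 ≈ 1.28 m/s².

a ≈ 1.28 m/s²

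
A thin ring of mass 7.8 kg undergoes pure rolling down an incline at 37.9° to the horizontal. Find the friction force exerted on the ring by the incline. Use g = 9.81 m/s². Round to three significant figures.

With I = MR², the ratio k = I/(MR²) is 1.
Along the incline Mg sinθ − f = Ma, and torque about the center fR = Iα = kMR²(a/R) gives f = kMa.
Combining, a = g sinθ/(1+k) and f = kMa = kMg sinθ/(1+k).
f = 1 × 7.8 × 9.81 × sin37.9° / 2 ≈ 23.5 N.

f ≈ 23.5 N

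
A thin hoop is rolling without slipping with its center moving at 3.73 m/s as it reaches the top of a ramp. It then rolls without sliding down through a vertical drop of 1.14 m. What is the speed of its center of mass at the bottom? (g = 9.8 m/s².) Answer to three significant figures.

v ≈ 5.01 m/s

The moment of inertia is MR², giving k ≡ I/(MR²) = 1.
Pure rolling means v = ωR; then KE = ½Mv² + ½I(v/R)² = ½(1+k)Mv² = Mv².
Conserving energy between top and bottom: Mv² = Mv₀² + Mgh, hence v² = v₀² + 2gh/(1+k).
v = √(3.73² + 2×9.8×1.14/2) = √25.08 ≈ 5.01 m/s.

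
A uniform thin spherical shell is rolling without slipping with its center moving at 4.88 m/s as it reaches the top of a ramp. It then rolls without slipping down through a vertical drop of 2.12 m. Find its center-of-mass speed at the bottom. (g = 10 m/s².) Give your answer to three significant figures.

v ≈ 7.02 m/s

With I = (2/3)MR², the ratio k = I/(MR²) is 2/3.
Pure rolling means v = ωR; then KE = ½Mv² + ½I(v/R)² = ½(1+k)Mv² = (5/6)Mv².
Conserving energy between top and bottom: (5/6)Mv² = (5/6)Mv₀² + Mgh, hence v² = v₀² + 2gh/(1+k).
v = √(4.88² + 2×10×2.12/1.667) = √49.25 ≈ 7.02 m/s.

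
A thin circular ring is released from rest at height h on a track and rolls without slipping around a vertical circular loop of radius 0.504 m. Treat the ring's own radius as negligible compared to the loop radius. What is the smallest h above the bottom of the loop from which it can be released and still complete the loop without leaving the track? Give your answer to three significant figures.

The moment of inertia is MR², giving k ≡ I/(MR²) = 1.
At the top of the loop, the minimum-contact condition is Mg = Mv_top²/r, so v_top² = gr.
With ω = v/R, the kinetic energy at speed v is ½(1+k)Mv² = Mv².
Energy conservation from release (height h) to the top (height 2r): Mgh = Mg(2r) + M·gr.
Thus h_min = 2r + (1+k)r/2 = r(2 + 2/2) = 0.504 × 3 ≈ 1.51 m.

h_min ≈ 1.51 m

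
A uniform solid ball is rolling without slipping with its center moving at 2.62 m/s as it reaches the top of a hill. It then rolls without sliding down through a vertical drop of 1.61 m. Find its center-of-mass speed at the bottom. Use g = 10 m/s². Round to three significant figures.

v ≈ 5.46 m/s

The moment of inertia is (2/5)MR², giving k ≡ I/(MR²) = 0.4.
Since it rolls without slipping, ω = v/R and KE = ½Mv² + ½Iω² = ½(1+k)Mv² = (7/10)Mv².
Conserving energy between top and bottom: (7/10)Mv² = (7/10)Mv₀² + Mgh, hence v² = v₀² + 2gh/(1+k).
v = √(2.62² + 2×10×1.61/1.4) = √29.86 ≈ 5.46 m/s.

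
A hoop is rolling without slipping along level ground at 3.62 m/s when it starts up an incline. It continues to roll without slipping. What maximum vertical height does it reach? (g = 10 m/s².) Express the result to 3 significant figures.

The moment of inertia is MR², giving k ≡ I/(MR²) = 1.
Pure rolling means v = ωR; then KE = ½Mv² + ½I(v/R)² = ½(1+k)Mv² = Mv².
At the top the kinetic energy is zero, so Mv₀² = Mgh.
Thus h = (1+k)v₀²/(2g) = 2 × 3.62² / (2 × 10) ≈ 1.31 m.

h ≈ 1.31 m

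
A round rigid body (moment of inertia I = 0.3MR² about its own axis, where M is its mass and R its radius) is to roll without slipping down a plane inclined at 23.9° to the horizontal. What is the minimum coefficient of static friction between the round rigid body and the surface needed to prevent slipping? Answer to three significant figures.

μ_min ≈ 0.102

For this body I = 0.3MR², i.e. k = I/(MR²) = 0.3.
Along the incline Mg sinθ − f = Ma, and torque about the center fR = Iα = kMR²(a/R) gives f = kMa.
These give a = g sinθ/(1+k) and the required friction f = kMg sinθ/(1+k).
The normal force is N = Mg cosθ, so μ_min = f/N = k tanθ/(1+k).
μ_min = 0.3 × tan23.9° / 1.3 ≈ 0.102.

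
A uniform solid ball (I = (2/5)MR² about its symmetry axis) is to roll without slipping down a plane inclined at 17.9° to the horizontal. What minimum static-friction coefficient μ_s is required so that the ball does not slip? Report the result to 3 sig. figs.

Here I = (2/5)MR², so the shape factor k = I/(MR²) = 0.4.
Translational: Mg sinθ − f = Ma. Rotational about the CM: fR = Iα = kMRa, so f = kMa.
These give a = g sinθ/(1+k) and the required friction f = kMg sinθ/(1+k).
The normal force is N = Mg cosθ, so μ_min = f/N = k tanθ/(1+k).
μ_min = 0.4 × tan17.9° / 1.4 ≈ 0.0923.

μ_min ≈ 0.0923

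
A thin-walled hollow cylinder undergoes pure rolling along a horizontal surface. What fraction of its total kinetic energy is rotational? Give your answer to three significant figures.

For this body I = MR², i.e. k = I/(MR²) = 1.
Since ω = v/R, the translational part is ½Mv² and the rotational part is ½I(v/R)² = ½kMv²; the total is ½(1+k)Mv².
The rotational fraction is therefore k/(1+k) = 1/2 ≈ 0.500.

fraction ≈ 0.500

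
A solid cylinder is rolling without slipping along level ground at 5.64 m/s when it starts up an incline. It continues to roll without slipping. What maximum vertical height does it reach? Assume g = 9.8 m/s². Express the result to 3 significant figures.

For this body I = (1/2)MR², i.e. k = I/(MR²) = 0.5.
The rolling condition ω = v/R makes the rotational term ½I(v/R)² = ½kMv², so KE_total = ½(1+k)Mv² = (3/4)Mv².
All of this converts to potential energy at the highest point: (3/4)Mv₀² = Mgh.
Thus h = (1+k)v₀²/(2g) = 1.5 × 5.64² / (2 × 9.8) ≈ 2.43 m.

h ≈ 2.43 m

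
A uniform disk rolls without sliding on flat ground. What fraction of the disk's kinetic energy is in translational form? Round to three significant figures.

fraction ≈ 0.667

For this body I = (1/2)MR², i.e. k = I/(MR²) = 0.5.
With ω = v/R, KE_trans = ½Mv² and KE_rot = ½Iω² = ½kMv², so KE_total = ½(1+k)Mv².
The translational fraction is therefore 1/(1+k) = 1/1.5 ≈ 0.667.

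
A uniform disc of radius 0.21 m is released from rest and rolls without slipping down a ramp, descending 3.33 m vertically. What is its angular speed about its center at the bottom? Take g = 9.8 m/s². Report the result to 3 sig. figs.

ω ≈ 31.4 rad/s

Here I = (1/2)MR², so the shape factor k = I/(MR²) = 0.5.
Rolling without slipping gives ω = v/R, so the total kinetic energy is ½Mv² + ½Iω² = ½(1+k)Mv² = (3/4)Mv².
Energy conservation Mgh = ½(1+k)Mv² gives v = √(2gh/(1+k)) = √(2 × 9.8 × 3.33 / 1.5) = 6.596 m/s.
Then ω = v/R = 6.596 / 0.21 ≈ 31.4 rad/s.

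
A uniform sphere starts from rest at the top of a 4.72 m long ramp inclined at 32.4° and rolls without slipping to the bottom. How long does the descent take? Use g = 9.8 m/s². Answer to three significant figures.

t ≈ 1.59 s

The moment of inertia is (2/5)MR², giving k ≡ I/(MR²) = 0.4.
Newton's second law down the slope: Mg sinθ − f = Ma. The torque equation fR = Iα (with α = a/R) gives f = kMa.
Hence a = g sinθ/(1+k) = 9.8×sin32.4°/1.4 = 3.751 m/s².
With constant a from rest, t = √(2L/a) = √(2·4.72/3.751) ≈ 1.59 s.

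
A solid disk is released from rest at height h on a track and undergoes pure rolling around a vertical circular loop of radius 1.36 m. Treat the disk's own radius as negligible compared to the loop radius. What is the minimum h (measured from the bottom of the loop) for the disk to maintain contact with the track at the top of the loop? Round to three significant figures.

h_min ≈ 3.74 m

With I = (1/2)MR², the ratio k = I/(MR²) is 0.5.
At the top, contact is just lost when gravity alone supplies the centripetal force: Mg = Mv_top²/r, i.e. v_top² = gr.
With ω = v/R, the kinetic energy at speed v is ½(1+k)Mv² = (3/4)Mv².
Energy conservation from release (height h) to the top (height 2r): Mgh = Mg(2r) + (3/4)M·gr.
Thus h_min = 2r + (1+k)r/2 = r(2 + 1.5/2) = 1.36 × 2.75 ≈ 3.74 m.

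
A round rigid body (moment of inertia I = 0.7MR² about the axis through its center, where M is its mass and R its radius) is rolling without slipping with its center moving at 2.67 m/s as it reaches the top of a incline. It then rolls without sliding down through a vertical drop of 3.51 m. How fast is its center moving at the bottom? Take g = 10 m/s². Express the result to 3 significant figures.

v ≈ 6.96 m/s

The moment of inertia is 0.7MR², giving k ≡ I/(MR²) = 0.7.
Rolling without slipping gives ω = v/R, so the total kinetic energy is ½Mv² + ½Iω² = ½(1+k)Mv² = (17/20)Mv².
Energy conservation: (17/20)Mv₀² + Mgh = (17/20)Mv², so v² = v₀² + 2gh/(1+k).
v = √(2.67² + 2×10×3.51/1.7) = √48.42 ≈ 6.96 m/s.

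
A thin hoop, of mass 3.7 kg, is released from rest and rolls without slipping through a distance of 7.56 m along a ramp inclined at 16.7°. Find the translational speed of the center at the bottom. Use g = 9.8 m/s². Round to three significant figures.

For this body I = MR², i.e. k = I/(MR²) = 1.
Rolling without slipping gives ω = v/R, so the total kinetic energy is ½Mv² + ½Iω² = ½(1+k)Mv² = Mv².
The vertical drop is h = L sinθ = 7.56 × sin16.7° = 2.172 m.
Energy conservation: Mgh = Mv², so v = √(2gh/(1+k)) = √(2 × 9.8 × 2.172 / 2) ≈ 4.61 m/s.

v ≈ 4.61 m/s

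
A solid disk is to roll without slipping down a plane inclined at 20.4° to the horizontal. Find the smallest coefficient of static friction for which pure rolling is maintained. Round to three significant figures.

μ_min ≈ 0.124

Here I = (1/2)MR², so the shape factor k = I/(MR²) = 0.5.
Translational: Mg sinθ − f = Ma. Rotational about the CM: fR = Iα = kMRa, so f = kMa.
These give a = g sinθ/(1+k) and the required friction f = kMg sinθ/(1+k).
The normal force is N = Mg cosθ, so μ_min = f/N = k tanθ/(1+k).
μ_min = 0.5 × tan20.4° / 1.5 ≈ 0.124.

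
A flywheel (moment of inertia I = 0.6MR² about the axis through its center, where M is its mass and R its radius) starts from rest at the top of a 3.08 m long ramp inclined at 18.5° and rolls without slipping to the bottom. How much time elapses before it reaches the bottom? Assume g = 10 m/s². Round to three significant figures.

t ≈ 1.76 s

The moment of inertia is 0.6MR², giving k ≡ I/(MR²) = 0.6.
Translational: Mg sinθ − f = Ma. Rotational about the CM: fR = Iα = kMRa, so f = kMa.
Hence a = g sinθ/(1+k) = 10×sin18.5°/1.6 = 1.983 m/s².
Starting from rest, L = ½at², so t = √(2L/a) = √(2×3.08/1.983) ≈ 1.76 s.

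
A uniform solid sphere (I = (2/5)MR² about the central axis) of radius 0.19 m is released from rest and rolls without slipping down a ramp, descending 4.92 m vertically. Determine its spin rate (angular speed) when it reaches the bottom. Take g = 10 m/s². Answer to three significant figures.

For this body I = (2/5)MR², i.e. k = I/(MR²) = 0.4.
Since it rolls without slipping, ω = v/R and KE = ½Mv² + ½Iω² = ½(1+k)Mv² = (7/10)Mv².
Energy conservation Mgh = ½(1+k)Mv² gives v = √(2gh/(1+k)) = √(2 × 10 × 4.92 / 1.4) = 8.384 m/s.
Then ω = v/R = 8.384 / 0.19 ≈ 44.1 rad/s.

ω ≈ 44.1 rad/s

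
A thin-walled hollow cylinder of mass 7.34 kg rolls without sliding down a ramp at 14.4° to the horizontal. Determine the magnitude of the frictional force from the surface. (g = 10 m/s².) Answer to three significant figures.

For this body I = MR², i.e. k = I/(MR²) = 1.
Translational: Mg sinθ − f = Ma. Rotational about the CM: fR = Iα = kMRa, so f = kMa.
Combining, a = g sinθ/(1+k) and f = kMa = kMg sinθ/(1+k).
f = 1 × 7.34 × 10 × sin14.4° / 2 ≈ 9.13 N.

f ≈ 9.13 N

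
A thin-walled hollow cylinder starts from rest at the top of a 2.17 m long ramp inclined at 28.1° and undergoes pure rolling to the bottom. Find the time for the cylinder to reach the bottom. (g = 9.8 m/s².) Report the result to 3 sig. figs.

With I = MR², the ratio k = I/(MR²) is 1.
Translational: Mg sinθ − f = Ma. Rotational about the CM: fR = Iα = kMRa, so f = kMa.
Hence a = g sinθ/(1+k) = 9.8×sin28.1°/2 = 2.308 m/s².
Starting from rest, L = ½at², so t = √(2L/a) = √(2×2.17/2.308) ≈ 1.37 s.

t ≈ 1.37 s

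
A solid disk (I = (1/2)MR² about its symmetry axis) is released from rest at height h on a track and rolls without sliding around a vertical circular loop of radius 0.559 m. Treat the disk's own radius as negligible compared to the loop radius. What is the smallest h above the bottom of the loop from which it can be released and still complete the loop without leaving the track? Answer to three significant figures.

Here I = (1/2)MR², so the shape factor k = I/(MR²) = 0.5.
At the top of the loop, the minimum-contact condition is Mg = Mv_top²/r, so v_top² = gr.
With ω = v/R, the kinetic energy at speed v is ½(1+k)Mv² = (3/4)Mv².
Energy conservation from release (height h) to the top (height 2r): Mgh = Mg(2r) + (3/4)M·gr.
Thus h_min = 2r + (1+k)r/2 = r(2 + 1.5/2) = 0.559 × 2.75 ≈ 1.54 m.

h_min ≈ 1.54 m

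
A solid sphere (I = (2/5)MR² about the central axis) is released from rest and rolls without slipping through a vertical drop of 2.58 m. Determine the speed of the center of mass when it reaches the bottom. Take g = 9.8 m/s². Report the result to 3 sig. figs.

v ≈ 6.01 m/s

Here I = (2/5)MR², so the shape factor k = I/(MR²) = 0.4.
Pure rolling means v = ωR; then KE = ½Mv² + ½I(v/R)² = ½(1+k)Mv² = (7/10)Mv².
Setting Mgh = (7/10)Mv² gives v = √(2gh/(1+k)) = √(2·9.8·2.58/1.4) ≈ 6.01 m/s.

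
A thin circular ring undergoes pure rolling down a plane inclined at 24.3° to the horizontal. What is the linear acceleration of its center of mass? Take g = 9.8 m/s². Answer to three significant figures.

For this body I = MR², i.e. k = I/(MR²) = 1.
Translational: Mg sinθ − f = Ma. Rotational about the CM: fR = Iα = kMRa, so f = kMa.
Eliminating f: Mg sinθ = (1+k)Ma, so a = g sinθ/(1+k) = 9.8 × sin24.3° / 2 ≈ 2.02 m/s².

a ≈ 2.02 m/s²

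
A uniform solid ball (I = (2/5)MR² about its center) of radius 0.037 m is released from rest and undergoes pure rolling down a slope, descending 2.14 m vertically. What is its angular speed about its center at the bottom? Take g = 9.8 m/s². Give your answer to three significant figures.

The moment of inertia is (2/5)MR², giving k ≡ I/(MR²) = 0.4.
Since it rolls without slipping, ω = v/R and KE = ½Mv² + ½Iω² = ½(1+k)Mv² = (7/10)Mv².
Energy conservation Mgh = ½(1+k)Mv² gives v = √(2gh/(1+k)) = √(2 × 9.8 × 2.14 / 1.4) = 5.474 m/s.
Then ω = v/R = 5.474 / 0.037 ≈ 148 rad/s.

ω ≈ 148 rad/s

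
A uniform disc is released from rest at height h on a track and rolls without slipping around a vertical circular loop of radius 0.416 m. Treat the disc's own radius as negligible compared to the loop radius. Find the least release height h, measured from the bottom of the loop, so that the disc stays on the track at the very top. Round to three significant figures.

For this body I = (1/2)MR², i.e. k = I/(MR²) = 0.5.
At the top, contact is just lost when gravity alone supplies the centripetal force: Mg = Mv_top²/r, i.e. v_top² = gr.
With ω = v/R, the kinetic energy at speed v is ½(1+k)Mv² = (3/4)Mv².
Energy conservation from release (height h) to the top (height 2r): Mgh = Mg(2r) + (3/4)M·gr.
Thus h_min = 2r + (1+k)r/2 = r(2 + 1.5/2) = 0.416 × 2.75 ≈ 1.14 m.

h_min ≈ 1.14 m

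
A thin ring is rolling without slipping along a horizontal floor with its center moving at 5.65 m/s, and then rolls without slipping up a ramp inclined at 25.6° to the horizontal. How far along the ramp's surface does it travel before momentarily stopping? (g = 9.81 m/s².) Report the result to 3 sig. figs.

d ≈ 7.53 m

The moment of inertia is MR², giving k ≡ I/(MR²) = 1.
Pure rolling means v = ωR; then KE = ½Mv² + ½I(v/R)² = ½(1+k)Mv² = Mv².
Setting this equal to Mgh gives the vertical rise h = (1+k)v₀²/(2g) = 2×5.65²/(2×9.81) = 3.254 m.
The distance along the slope is d = h/sinθ = 3.254/sin25.6° ≈ 7.53 m.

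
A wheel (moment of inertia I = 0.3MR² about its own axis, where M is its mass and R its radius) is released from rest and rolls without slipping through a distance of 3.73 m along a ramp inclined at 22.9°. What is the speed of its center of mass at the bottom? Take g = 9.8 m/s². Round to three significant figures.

v ≈ 4.68 m/s

Here I = 0.3MR², so the shape factor k = I/(MR²) = 0.3.
The rolling condition ω = v/R makes the rotational term ½I(v/R)² = ½kMv², so KE_total = ½(1+k)Mv² = (13/20)Mv².
The vertical drop is h = L sinθ = 3.73 × sin22.9° = 1.451 m.
Setting Mgh = (13/20)Mv² gives v = √(2gh/(1+k)) = √(2·9.8·1.451/1.3) ≈ 4.68 m/s.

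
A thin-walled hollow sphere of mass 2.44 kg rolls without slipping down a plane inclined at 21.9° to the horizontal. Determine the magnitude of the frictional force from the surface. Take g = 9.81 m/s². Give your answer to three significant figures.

f ≈ 3.57 N

For this body I = (2/3)MR², i.e. k = I/(MR²) = 2/3.
Along the incline Mg sinθ − f = Ma, and torque about the center fR = Iα = kMR²(a/R) gives f = kMa.
Combining, a = g sinθ/(1+k) and f = kMa = kMg sinθ/(1+k).
f = (2/3) × 2.44 × 9.81 × sin21.9° / 1.667 ≈ 3.57 N.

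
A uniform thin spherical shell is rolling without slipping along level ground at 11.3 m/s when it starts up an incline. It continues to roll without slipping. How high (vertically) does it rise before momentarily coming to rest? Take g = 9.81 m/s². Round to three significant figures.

Here I = (2/3)MR², so the shape factor k = I/(MR²) = 2/3.
The rolling condition ω = v/R makes the rotational term ½I(v/R)² = ½kMv², so KE_total = ½(1+k)Mv² = (5/6)Mv².
At the top the kinetic energy is zero, so (5/6)Mv₀² = Mgh.
Thus h = (1+k)v₀²/(2g) = 1.667 × 11.3² / (2 × 9.81) ≈ 10.8 m.

h ≈ 10.8 m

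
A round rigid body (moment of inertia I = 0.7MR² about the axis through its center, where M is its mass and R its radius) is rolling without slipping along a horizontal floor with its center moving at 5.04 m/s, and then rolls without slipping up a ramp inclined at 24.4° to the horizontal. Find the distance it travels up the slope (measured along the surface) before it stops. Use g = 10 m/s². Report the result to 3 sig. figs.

d ≈ 5.23 m

Here I = 0.7MR², so the shape factor k = I/(MR²) = 0.7.
Pure rolling means v = ωR; then KE = ½Mv² + ½I(v/R)² = ½(1+k)Mv² = (17/20)Mv².
Setting this equal to Mgh gives the vertical rise h = (1+k)v₀²/(2g) = 1.7×5.04²/(2×10) = 2.159 m.
The distance along the slope is d = h/sinθ = 2.159/sin24.4° ≈ 5.23 m.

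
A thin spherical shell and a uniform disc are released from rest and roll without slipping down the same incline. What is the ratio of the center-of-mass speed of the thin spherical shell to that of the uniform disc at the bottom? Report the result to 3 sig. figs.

Each satisfies Mgh = ½(1+k)Mv² with k = I/(MR²), so v ∝ 1/√(1+k).
For the thin spherical shell k = 2/3; for the uniform disc k = 0.5.
v₁/v₂ = √((1+k₂)/(1+k₁)) = √(1.5/1.667) ≈ 0.949.

v_ratio ≈ 0.949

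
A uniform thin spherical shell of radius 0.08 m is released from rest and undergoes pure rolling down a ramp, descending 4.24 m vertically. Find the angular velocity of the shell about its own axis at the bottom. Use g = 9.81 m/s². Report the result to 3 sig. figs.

With I = (2/3)MR², the ratio k = I/(MR²) is 2/3.
Since it rolls without slipping, ω = v/R and KE = ½Mv² + ½Iω² = ½(1+k)Mv² = (5/6)Mv².
Energy conservation Mgh = ½(1+k)Mv² gives v = √(2gh/(1+k)) = √(2 × 9.81 × 4.24 / 1.667) = 7.065 m/s.
The angular speed follows from ω = v/R = 7.065/0.08 ≈ 88.3 rad/s.

ω ≈ 88.3 rad/s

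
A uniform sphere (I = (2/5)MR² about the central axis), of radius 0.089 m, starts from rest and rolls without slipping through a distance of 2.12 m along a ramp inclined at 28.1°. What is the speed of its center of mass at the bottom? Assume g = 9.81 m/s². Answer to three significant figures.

The moment of inertia is (2/5)MR², giving k ≡ I/(MR²) = 0.4.
Since it rolls without slipping, ω = v/R and KE = ½Mv² + ½Iω² = ½(1+k)Mv² = (7/10)Mv².
The vertical drop is h = L sinθ = 2.12 × sin28.1° = 0.9985 m.
Energy conservation: Mgh = (7/10)Mv², so v = √(2gh/(1+k)) = √(2 × 9.81 × 0.9985 / 1.4) ≈ 3.74 m/s.

v ≈ 3.74 m/s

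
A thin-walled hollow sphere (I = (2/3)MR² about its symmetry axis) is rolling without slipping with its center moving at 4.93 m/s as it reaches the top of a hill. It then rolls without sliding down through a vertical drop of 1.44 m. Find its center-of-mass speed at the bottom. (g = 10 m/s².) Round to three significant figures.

The moment of inertia is (2/3)MR², giving k ≡ I/(MR²) = 2/3.
Since it rolls without slipping, ω = v/R and KE = ½Mv² + ½Iω² = ½(1+k)Mv² = (5/6)Mv².
Conserving energy between top and bottom: (5/6)Mv² = (5/6)Mv₀² + Mgh, hence v² = v₀² + 2gh/(1+k).
v = √(4.93² + 2×10×1.44/1.667) = √41.58 ≈ 6.45 m/s.

v ≈ 6.45 m/s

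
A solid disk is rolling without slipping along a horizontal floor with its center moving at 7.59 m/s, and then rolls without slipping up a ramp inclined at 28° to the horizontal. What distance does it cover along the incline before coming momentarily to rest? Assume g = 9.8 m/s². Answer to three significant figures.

d ≈ 9.39 m

Here I = (1/2)MR², so the shape factor k = I/(MR²) = 0.5.
Since it rolls without slipping, ω = v/R and KE = ½Mv² + ½Iω² = ½(1+k)Mv² = (3/4)Mv².
Setting this equal to Mgh gives the vertical rise h = (1+k)v₀²/(2g) = 1.5×7.59²/(2×9.8) = 4.409 m.
The distance along the slope is d = h/sinθ = 4.409/sin28° ≈ 9.39 m.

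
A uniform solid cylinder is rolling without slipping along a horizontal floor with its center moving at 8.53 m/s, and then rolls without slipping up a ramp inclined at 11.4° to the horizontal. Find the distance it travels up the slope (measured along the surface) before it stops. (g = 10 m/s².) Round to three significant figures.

d ≈ 27.6 m

The moment of inertia is (1/2)MR², giving k ≡ I/(MR²) = 0.5.
Rolling without slipping gives ω = v/R, so the total kinetic energy is ½Mv² + ½Iω² = ½(1+k)Mv² = (3/4)Mv².
Setting this equal to Mgh gives the vertical rise h = (1+k)v₀²/(2g) = 1.5×8.53²/(2×10) = 5.457 m.
The distance along the slope is d = h/sinθ = 5.457/sin11.4° ≈ 27.6 m.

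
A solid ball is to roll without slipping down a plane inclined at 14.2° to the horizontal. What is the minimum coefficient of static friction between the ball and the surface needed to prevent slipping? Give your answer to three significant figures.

For this body I = (2/5)MR², i.e. k = I/(MR²) = 0.4.
Translational: Mg sinθ − f = Ma. Rotational about the CM: fR = Iα = kMRa, so f = kMa.
These give a = g sinθ/(1+k) and the required friction f = kMg sinθ/(1+k).
With N = Mg cosθ, the no-slip condition f ≤ μN gives μ_min = f/N = k tanθ/(1+k).
μ_min = 0.4 × tan14.2° / 1.4 ≈ 0.0723.

μ_min ≈ 0.0723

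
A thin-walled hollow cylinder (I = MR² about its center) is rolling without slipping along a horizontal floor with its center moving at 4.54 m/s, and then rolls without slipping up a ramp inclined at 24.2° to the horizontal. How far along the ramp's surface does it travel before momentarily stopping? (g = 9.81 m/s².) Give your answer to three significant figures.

d ≈ 5.13 m

With I = MR², the ratio k = I/(MR²) is 1.
Rolling without slipping gives ω = v/R, so the total kinetic energy is ½Mv² + ½Iω² = ½(1+k)Mv² = Mv².
Setting this equal to Mgh gives the vertical rise h = (1+k)v₀²/(2g) = 2×4.54²/(2×9.81) = 2.101 m.
Along the incline, d = h/sinθ = 2.101/sin24.2° ≈ 5.13 m.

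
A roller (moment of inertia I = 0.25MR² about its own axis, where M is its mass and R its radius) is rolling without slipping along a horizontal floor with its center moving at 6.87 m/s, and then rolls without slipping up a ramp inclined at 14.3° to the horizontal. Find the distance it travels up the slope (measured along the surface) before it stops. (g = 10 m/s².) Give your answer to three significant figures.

d ≈ 11.9 m

For this body I = 0.25MR², i.e. k = I/(MR²) = 0.25.
Since it rolls without slipping, ω = v/R and KE = ½Mv² + ½Iω² = ½(1+k)Mv² = (5/8)Mv².
Setting this equal to Mgh gives the vertical rise h = (1+k)v₀²/(2g) = 1.25×6.87²/(2×10) = 2.95 m.
The distance along the slope is d = h/sinθ = 2.95/sin14.3° ≈ 11.9 m.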